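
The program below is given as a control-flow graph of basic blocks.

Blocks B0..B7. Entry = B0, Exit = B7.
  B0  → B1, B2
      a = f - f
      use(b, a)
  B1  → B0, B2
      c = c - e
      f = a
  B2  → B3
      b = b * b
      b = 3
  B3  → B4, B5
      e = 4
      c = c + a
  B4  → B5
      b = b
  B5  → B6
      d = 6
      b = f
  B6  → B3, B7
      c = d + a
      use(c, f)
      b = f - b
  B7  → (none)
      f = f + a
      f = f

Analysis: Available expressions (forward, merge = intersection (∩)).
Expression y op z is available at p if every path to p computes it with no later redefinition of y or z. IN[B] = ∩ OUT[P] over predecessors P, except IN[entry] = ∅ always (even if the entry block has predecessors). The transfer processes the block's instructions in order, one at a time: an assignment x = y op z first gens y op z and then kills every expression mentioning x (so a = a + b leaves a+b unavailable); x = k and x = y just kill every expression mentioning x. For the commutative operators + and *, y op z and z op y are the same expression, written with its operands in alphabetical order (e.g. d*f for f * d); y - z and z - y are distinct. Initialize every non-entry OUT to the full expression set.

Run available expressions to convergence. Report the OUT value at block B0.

Fixpoint table:
  B0: | IN={} | OUT={f-f}
  B1: | IN={f-f} | OUT={}
  B2: | IN={} | OUT={}
  B3: | IN={} | OUT={}
  B4: | IN={} | OUT={}
  B5: | IN={} | OUT={}
  B6: | IN={} | OUT={a+d}
  B7: | IN={a+d} | OUT={a+d}

Merge at B0 (entry node, so the boundary value {} is joined with the incoming edge(s)): IN[B0] = {} ∩ OUT[B1] = {}
Applying B0's transfer function to that IN value gives OUT[B0] (row B0 above).

Answer: {f-f}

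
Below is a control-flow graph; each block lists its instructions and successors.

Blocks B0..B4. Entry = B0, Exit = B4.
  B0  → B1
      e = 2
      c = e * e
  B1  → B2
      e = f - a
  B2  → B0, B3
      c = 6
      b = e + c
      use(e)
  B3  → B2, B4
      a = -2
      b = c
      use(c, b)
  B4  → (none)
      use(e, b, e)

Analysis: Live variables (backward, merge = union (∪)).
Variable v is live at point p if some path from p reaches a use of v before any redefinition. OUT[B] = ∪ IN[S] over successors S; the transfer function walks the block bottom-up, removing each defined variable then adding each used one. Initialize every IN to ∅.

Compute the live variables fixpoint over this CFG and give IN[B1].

Answer: {a, f}

Derivation:
Fixpoint table:
  B0:  IN={a, f}  OUT={a, f}
  B1:  IN={a, f}  OUT={a, e, f}
  B2:  IN={a, e, f}  OUT={a, c, e, f}
  B3:  IN={c, e, f}  OUT={a, b, e, f}
  B4:  IN={b, e}  OUT={}

Merge at B1: OUT[B1] = IN[B2] = {a, e, f}
Applying B1's transfer function to that OUT value gives IN[B1] (row B1 above).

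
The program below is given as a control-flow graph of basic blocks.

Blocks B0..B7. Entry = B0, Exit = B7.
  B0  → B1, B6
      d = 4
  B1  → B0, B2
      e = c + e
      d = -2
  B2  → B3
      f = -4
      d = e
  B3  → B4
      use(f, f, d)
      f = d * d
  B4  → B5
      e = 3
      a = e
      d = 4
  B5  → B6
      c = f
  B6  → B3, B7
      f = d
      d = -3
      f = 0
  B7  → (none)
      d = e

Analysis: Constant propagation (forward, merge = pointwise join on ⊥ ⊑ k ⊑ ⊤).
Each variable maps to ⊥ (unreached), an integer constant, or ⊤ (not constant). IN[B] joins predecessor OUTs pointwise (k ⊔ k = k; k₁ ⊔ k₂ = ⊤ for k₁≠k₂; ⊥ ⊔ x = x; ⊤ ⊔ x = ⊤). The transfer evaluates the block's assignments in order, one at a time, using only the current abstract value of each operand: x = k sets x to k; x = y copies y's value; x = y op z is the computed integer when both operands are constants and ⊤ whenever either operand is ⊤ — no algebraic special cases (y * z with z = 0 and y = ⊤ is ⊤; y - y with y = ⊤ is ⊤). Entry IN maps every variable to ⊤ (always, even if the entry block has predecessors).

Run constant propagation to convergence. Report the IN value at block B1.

Answer: {a: ⊤, b: ⊤, c: ⊤, d: 4, e: ⊤, f: ⊤}

Trace:
Per-block solution:
  B0: | IN=(all ⊤) | OUT={d:4; rest ⊤}
  B1: | IN={d:4; rest ⊤} | OUT={d:-2; rest ⊤}
  B2: | IN={d:-2; rest ⊤} | OUT={f:-4; rest ⊤}
  B3: | IN=(all ⊤) | OUT=(all ⊤)
  B4: | IN=(all ⊤) | OUT={a:3, d:4, e:3; rest ⊤}
  B5: | IN={a:3, d:4, e:3; rest ⊤} | OUT={a:3, d:4, e:3; rest ⊤}
  B6: | IN={d:4; rest ⊤} | OUT={d:-3, f:0; rest ⊤}
  B7: | IN={d:-3, f:0; rest ⊤} | OUT={f:0; rest ⊤}

Merge at B1: IN[B1] = OUT[B0] = {a: ⊤, b: ⊤, c: ⊤, d: 4, e: ⊤, f: ⊤}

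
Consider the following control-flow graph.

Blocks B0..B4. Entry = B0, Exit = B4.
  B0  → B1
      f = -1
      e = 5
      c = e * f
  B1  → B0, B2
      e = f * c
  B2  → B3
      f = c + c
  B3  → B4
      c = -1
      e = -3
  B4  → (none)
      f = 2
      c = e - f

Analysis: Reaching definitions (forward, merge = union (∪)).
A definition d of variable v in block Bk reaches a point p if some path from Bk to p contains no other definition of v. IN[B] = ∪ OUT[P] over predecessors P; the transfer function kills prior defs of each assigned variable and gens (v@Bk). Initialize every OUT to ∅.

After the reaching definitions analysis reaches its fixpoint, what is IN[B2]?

Per-block solution:
  B0:  IN={c@B0, e@B1, f@B0}  OUT={c@B0, e@B0, f@B0}
  B1:  IN={c@B0, e@B0, f@B0}  OUT={c@B0, e@B1, f@B0}
  B2:  IN={c@B0, e@B1, f@B0}  OUT={c@B0, e@B1, f@B2}
  B3:  IN={c@B0, e@B1, f@B2}  OUT={c@B3, e@B3, f@B2}
  B4:  IN={c@B3, e@B3, f@B2}  OUT={c@B4, e@B3, f@B4}

Merge at B2: IN[B2] = OUT[B1] = {c@B0, e@B1, f@B0}

Answer: {c@B0, e@B1, f@B0}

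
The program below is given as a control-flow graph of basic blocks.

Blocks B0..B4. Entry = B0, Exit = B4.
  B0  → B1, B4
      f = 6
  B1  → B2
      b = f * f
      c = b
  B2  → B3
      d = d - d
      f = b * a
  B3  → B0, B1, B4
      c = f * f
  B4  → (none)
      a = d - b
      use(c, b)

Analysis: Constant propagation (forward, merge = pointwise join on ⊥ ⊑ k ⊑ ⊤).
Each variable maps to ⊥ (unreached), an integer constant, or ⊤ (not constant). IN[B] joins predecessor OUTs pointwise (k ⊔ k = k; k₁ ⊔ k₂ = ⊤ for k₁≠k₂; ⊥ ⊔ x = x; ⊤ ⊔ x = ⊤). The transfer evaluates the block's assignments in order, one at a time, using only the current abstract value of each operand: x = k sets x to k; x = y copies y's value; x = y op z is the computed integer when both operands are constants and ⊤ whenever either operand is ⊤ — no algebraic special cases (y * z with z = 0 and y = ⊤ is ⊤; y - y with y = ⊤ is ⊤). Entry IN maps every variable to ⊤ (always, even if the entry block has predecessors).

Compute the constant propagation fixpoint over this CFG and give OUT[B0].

Converged values:
  B0:   IN=(all ⊤)   OUT={f:6; rest ⊤}
  B1:   IN=(all ⊤)   OUT=(all ⊤)
  B2:   IN=(all ⊤)   OUT=(all ⊤)
  B3:   IN=(all ⊤)   OUT=(all ⊤)
  B4:   IN=(all ⊤)   OUT=(all ⊤)

Merge at B0 (entry node, so the boundary value (all ⊤) is joined with the incoming edge(s)): IN[B0] = (all ⊤) ⊔ OUT[B3] = {a: ⊤, b: ⊤, c: ⊤, d: ⊤, e: ⊤, f: ⊤}
Applying B0's transfer function to that IN value gives OUT[B0] (row B0 above).

Answer: {a: ⊤, b: ⊤, c: ⊤, d: ⊤, e: ⊤, f: 6}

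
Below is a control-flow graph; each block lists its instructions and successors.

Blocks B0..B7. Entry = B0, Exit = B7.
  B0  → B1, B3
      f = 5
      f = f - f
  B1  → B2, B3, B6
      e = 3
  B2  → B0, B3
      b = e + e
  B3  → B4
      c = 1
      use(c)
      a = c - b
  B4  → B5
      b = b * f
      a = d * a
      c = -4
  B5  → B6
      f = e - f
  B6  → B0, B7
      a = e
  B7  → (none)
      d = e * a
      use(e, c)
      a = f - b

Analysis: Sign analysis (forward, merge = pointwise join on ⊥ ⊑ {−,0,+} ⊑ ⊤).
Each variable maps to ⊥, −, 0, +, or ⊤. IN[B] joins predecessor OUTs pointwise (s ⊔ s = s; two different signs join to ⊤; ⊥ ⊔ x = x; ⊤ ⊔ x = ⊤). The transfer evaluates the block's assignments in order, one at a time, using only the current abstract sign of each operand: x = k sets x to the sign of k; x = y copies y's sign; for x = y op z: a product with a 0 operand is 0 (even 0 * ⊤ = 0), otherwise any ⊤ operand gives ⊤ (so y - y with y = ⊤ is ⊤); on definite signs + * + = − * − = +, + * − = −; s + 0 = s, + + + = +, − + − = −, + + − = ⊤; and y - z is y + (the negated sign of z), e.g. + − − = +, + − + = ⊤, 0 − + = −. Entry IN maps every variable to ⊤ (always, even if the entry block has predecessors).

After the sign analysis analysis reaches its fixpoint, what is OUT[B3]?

Answer: {a: ⊤, b: ⊤, c: +, d: ⊤, e: ⊤, f: ⊤}

Derivation:
Converged values:
  B0:  IN=(all ⊤)  OUT=(all ⊤)
  B1:  IN=(all ⊤)  OUT={e:+; rest ⊤}
  B2:  IN={e:+; rest ⊤}  OUT={b:+, e:+; rest ⊤}
  B3:  IN=(all ⊤)  OUT={c:+; rest ⊤}
  B4:  IN={c:+; rest ⊤}  OUT={c:-; rest ⊤}
  B5:  IN={c:-; rest ⊤}  OUT={c:-; rest ⊤}
  B6:  IN=(all ⊤)  OUT=(all ⊤)
  B7:  IN=(all ⊤)  OUT=(all ⊤)

Merge at B3: IN[B3] = OUT[B0] ⊔ OUT[B1] ⊔ OUT[B2] = {a: ⊤, b: ⊤, c: ⊤, d: ⊤, e: ⊤, f: ⊤}
Applying B3's transfer function to that IN value gives OUT[B3] (row B3 above).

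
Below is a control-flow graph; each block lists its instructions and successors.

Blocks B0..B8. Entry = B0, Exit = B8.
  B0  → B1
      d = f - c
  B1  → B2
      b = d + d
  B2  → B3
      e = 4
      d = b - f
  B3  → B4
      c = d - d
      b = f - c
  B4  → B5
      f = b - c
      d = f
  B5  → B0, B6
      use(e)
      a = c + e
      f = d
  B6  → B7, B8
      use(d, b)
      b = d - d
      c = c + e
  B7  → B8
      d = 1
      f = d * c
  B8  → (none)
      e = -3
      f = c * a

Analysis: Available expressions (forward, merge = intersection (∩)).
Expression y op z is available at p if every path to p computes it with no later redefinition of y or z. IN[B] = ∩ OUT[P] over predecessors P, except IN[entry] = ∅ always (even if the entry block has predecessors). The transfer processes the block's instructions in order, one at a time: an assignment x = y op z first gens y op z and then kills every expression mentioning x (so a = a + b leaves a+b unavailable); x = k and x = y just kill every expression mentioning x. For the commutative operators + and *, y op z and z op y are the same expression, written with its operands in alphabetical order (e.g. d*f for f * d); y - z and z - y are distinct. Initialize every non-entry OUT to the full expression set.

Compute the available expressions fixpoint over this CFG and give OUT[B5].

Answer: {b-c, c+e}

Working:
Converged values:
  B0:   IN={}   OUT={f-c}
  B1:   IN={f-c}   OUT={d+d, f-c}
  B2:   IN={d+d, f-c}   OUT={b-f, f-c}
  B3:   IN={b-f, f-c}   OUT={d-d, f-c}
  B4:   IN={d-d, f-c}   OUT={b-c}
  B5:   IN={b-c}   OUT={b-c, c+e}
  B6:   IN={b-c, c+e}   OUT={d-d}
  B7:   IN={d-d}   OUT={c*d}
  B8:   IN={}   OUT={a*c}

Merge at B5: IN[B5] = OUT[B4] = {b-c}
Applying B5's transfer function to that IN value gives OUT[B5] (row B5 above).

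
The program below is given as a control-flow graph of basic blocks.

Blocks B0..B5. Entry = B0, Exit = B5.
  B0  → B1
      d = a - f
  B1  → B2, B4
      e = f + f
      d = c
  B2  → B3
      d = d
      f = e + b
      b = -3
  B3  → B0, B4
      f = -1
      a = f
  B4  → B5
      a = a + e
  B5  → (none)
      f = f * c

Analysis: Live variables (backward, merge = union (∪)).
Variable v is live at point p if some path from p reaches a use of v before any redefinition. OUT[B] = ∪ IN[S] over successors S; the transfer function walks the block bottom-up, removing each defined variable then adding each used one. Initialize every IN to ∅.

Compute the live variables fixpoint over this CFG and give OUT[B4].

Converged values:
  B0:  IN={a, b, c, f}  OUT={a, b, c, f}
  B1:  IN={a, b, c, f}  OUT={a, b, c, d, e, f}
  B2:  IN={b, c, d, e}  OUT={b, c, e}
  B3:  IN={b, c, e}  OUT={a, b, c, e, f}
  B4:  IN={a, c, e, f}  OUT={c, f}
  B5:  IN={c, f}  OUT={}

Merge at B4: OUT[B4] = IN[B5] = {c, f}

Answer: {c, f}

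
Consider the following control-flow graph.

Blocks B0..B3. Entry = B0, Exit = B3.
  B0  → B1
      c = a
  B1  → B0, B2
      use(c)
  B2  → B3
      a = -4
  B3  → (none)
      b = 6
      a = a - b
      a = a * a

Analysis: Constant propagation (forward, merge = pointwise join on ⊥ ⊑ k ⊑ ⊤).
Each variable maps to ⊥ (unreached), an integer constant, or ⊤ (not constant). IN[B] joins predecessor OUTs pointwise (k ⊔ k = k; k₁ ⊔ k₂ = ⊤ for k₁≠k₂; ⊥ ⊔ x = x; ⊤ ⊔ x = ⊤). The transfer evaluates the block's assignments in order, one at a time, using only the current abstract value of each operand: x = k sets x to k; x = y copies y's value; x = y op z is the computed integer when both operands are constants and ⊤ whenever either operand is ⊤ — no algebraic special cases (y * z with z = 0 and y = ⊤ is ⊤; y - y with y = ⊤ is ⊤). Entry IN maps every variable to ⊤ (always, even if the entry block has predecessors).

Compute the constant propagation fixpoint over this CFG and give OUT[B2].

Converged values:
  B0:   IN=(all ⊤)   OUT=(all ⊤)
  B1:   IN=(all ⊤)   OUT=(all ⊤)
  B2:   IN=(all ⊤)   OUT={a:-4; rest ⊤}
  B3:   IN={a:-4; rest ⊤}   OUT={a:100, b:6; rest ⊤}

Merge at B2: IN[B2] = OUT[B1] = {a: ⊤, b: ⊤, c: ⊤, d: ⊤, e: ⊤, f: ⊤}
Applying B2's transfer function to that IN value gives OUT[B2] (row B2 above).

Answer: {a: -4, b: ⊤, c: ⊤, d: ⊤, e: ⊤, f: ⊤}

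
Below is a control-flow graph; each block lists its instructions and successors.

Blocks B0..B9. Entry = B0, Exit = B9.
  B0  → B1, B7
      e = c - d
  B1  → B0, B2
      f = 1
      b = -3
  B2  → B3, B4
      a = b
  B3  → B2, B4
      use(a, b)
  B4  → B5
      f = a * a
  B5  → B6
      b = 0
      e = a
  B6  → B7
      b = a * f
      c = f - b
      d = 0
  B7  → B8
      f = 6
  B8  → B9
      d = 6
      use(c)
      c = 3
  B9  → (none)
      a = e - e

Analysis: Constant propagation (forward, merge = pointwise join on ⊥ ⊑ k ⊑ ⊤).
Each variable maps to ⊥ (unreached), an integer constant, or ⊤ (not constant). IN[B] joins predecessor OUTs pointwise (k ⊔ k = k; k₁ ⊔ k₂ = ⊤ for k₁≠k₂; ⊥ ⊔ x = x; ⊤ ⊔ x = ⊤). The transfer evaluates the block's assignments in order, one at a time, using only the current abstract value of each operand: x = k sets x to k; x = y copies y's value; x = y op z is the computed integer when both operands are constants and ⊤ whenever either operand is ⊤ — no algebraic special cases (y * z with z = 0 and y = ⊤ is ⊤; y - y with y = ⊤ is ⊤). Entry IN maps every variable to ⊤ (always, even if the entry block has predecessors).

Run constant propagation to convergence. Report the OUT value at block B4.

Answer: {a: -3, b: -3, c: ⊤, d: ⊤, e: ⊤, f: 9}

Derivation:
Per-block solution:
  B0:  IN=(all ⊤)  OUT=(all ⊤)
  B1:  IN=(all ⊤)  OUT={b:-3, f:1; rest ⊤}
  B2:  IN={b:-3, f:1; rest ⊤}  OUT={a:-3, b:-3, f:1; rest ⊤}
  B3:  IN={a:-3, b:-3, f:1; rest ⊤}  OUT={a:-3, b:-3, f:1; rest ⊤}
  B4:  IN={a:-3, b:-3, f:1; rest ⊤}  OUT={a:-3, b:-3, f:9; rest ⊤}
  B5:  IN={a:-3, b:-3, f:9; rest ⊤}  OUT={a:-3, b:0, e:-3, f:9; rest ⊤}
  B6:  IN={a:-3, b:0, e:-3, f:9; rest ⊤}  OUT={a:-3, b:-27, c:36, d:0, e:-3, f:9; rest ⊤}
  B7:  IN=(all ⊤)  OUT={f:6; rest ⊤}
  B8:  IN={f:6; rest ⊤}  OUT={c:3, d:6, f:6; rest ⊤}
  B9:  IN={c:3, d:6, f:6; rest ⊤}  OUT={c:3, d:6, f:6; rest ⊤}

Merge at B4: IN[B4] = OUT[B2] ⊔ OUT[B3] = {a: -3, b: -3, c: ⊤, d: ⊤, e: ⊤, f: 1}
Applying B4's transfer function to that IN value gives OUT[B4] (row B4 above).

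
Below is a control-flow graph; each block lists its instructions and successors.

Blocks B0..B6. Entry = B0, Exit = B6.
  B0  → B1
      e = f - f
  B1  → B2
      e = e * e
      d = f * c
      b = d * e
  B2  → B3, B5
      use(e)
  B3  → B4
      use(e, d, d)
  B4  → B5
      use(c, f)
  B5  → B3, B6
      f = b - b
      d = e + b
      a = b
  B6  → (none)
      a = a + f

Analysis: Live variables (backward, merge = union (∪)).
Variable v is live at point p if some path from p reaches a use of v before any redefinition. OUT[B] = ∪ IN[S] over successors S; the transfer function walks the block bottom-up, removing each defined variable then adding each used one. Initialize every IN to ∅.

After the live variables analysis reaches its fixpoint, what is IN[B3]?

Answer: {b, c, d, e, f}

Trace:
Per-block solution:
  B0:   IN={c, f}   OUT={c, e, f}
  B1:   IN={c, e, f}   OUT={b, c, d, e, f}
  B2:   IN={b, c, d, e, f}   OUT={b, c, d, e, f}
  B3:   IN={b, c, d, e, f}   OUT={b, c, e, f}
  B4:   IN={b, c, e, f}   OUT={b, c, e}
  B5:   IN={b, c, e}   OUT={a, b, c, d, e, f}
  B6:   IN={a, f}   OUT={}

Merge at B3: OUT[B3] = IN[B4] = {b, c, e, f}
Applying B3's transfer function to that OUT value gives IN[B3] (row B3 above).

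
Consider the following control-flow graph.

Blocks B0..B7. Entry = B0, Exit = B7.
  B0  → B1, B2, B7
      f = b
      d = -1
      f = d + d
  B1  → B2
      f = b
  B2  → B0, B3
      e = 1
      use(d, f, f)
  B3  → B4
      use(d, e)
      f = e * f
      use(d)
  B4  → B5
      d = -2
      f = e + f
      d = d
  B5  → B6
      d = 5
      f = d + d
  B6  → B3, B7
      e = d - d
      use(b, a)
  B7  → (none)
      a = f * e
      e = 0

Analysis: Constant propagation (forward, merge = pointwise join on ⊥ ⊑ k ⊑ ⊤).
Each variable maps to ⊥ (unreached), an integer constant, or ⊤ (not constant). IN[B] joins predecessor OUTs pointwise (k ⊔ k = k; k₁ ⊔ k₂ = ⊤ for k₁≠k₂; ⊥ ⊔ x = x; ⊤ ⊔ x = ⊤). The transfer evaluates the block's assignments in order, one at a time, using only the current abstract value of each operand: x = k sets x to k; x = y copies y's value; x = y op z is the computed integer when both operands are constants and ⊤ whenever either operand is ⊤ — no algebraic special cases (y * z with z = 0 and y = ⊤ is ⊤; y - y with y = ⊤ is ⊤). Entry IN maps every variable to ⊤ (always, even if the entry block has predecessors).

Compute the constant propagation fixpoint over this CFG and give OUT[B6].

Answer: {a: ⊤, b: ⊤, c: ⊤, d: 5, e: 0, f: 10}

Working:
Converged values:
  B0: | IN=(all ⊤) | OUT={d:-1, f:-2; rest ⊤}
  B1: | IN={d:-1, f:-2; rest ⊤} | OUT={d:-1; rest ⊤}
  B2: | IN={d:-1; rest ⊤} | OUT={d:-1, e:1; rest ⊤}
  B3: | IN=(all ⊤) | OUT=(all ⊤)
  B4: | IN=(all ⊤) | OUT={d:-2; rest ⊤}
  B5: | IN={d:-2; rest ⊤} | OUT={d:5, f:10; rest ⊤}
  B6: | IN={d:5, f:10; rest ⊤} | OUT={d:5, e:0, f:10; rest ⊤}
  B7: | IN=(all ⊤) | OUT={e:0; rest ⊤}

Merge at B6: IN[B6] = OUT[B5] = {a: ⊤, b: ⊤, c: ⊤, d: 5, e: ⊤, f: 10}
Applying B6's transfer function to that IN value gives OUT[B6] (row B6 above).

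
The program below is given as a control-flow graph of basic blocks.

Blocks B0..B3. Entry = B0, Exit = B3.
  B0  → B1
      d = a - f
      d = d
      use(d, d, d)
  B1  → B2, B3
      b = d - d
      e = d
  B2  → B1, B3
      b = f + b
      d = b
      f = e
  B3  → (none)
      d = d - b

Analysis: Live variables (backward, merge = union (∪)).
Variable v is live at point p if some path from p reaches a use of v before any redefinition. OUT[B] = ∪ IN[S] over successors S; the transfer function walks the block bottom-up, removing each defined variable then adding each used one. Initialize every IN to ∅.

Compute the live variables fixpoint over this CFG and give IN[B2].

Converged values:
  B0: | IN={a, f} | OUT={d, f}
  B1: | IN={d, f} | OUT={b, d, e, f}
  B2: | IN={b, e, f} | OUT={b, d, f}
  B3: | IN={b, d} | OUT={}

Merge at B2: OUT[B2] = IN[B1] ⊔ IN[B3] = {b, d, f}
Applying B2's transfer function to that OUT value gives IN[B2] (row B2 above).

Answer: {b, e, f}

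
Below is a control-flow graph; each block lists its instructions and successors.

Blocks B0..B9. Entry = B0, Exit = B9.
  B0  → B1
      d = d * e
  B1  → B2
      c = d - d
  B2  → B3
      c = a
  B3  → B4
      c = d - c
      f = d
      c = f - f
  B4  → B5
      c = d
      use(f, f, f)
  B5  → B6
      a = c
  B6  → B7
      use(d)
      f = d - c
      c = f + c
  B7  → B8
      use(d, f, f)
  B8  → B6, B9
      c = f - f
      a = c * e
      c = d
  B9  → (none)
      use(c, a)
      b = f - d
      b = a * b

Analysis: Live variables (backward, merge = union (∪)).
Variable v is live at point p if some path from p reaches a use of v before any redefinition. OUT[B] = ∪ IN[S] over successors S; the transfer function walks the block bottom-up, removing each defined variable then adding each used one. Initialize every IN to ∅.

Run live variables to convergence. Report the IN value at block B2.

Converged values:
  B0:   IN={a, d, e}   OUT={a, d, e}
  B1:   IN={a, d, e}   OUT={a, d, e}
  B2:   IN={a, d, e}   OUT={c, d, e}
  B3:   IN={c, d, e}   OUT={d, e, f}
  B4:   IN={d, e, f}   OUT={c, d, e}
  B5:   IN={c, d, e}   OUT={c, d, e}
  B6:   IN={c, d, e}   OUT={d, e, f}
  B7:   IN={d, e, f}   OUT={d, e, f}
  B8:   IN={d, e, f}   OUT={a, c, d, e, f}
  B9:   IN={a, c, d, f}   OUT={}

Merge at B2: OUT[B2] = IN[B3] = {c, d, e}
Applying B2's transfer function to that OUT value gives IN[B2] (row B2 above).

Answer: {a, d, e}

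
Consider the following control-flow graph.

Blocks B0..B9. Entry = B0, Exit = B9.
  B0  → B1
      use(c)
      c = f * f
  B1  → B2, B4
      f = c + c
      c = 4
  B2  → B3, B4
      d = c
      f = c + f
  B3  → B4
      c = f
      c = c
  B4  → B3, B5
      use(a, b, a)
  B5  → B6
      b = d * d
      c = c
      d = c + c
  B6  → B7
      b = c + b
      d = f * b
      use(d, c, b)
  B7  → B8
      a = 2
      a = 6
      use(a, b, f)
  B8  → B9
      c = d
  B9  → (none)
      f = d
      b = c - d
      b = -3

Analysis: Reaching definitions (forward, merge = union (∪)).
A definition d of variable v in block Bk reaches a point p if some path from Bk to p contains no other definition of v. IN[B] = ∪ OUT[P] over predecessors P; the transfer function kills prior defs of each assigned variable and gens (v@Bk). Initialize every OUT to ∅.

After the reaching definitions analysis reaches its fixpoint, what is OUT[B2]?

Per-block solution:
  B0:  IN={}  OUT={c@B0}
  B1:  IN={c@B0}  OUT={c@B1, f@B1}
  B2:  IN={c@B1, f@B1}  OUT={c@B1, d@B2, f@B2}
  B3:  IN={c@B1, c@B3, d@B2, f@B1, f@B2}  OUT={c@B3, d@B2, f@B1, f@B2}
  B4:  IN={c@B1, c@B3, d@B2, f@B1, f@B2}  OUT={c@B1, c@B3, d@B2, f@B1, f@B2}
  B5:  IN={c@B1, c@B3, d@B2, f@B1, f@B2}  OUT={b@B5, c@B5, d@B5, f@B1, f@B2}
  B6:  IN={b@B5, c@B5, d@B5, f@B1, f@B2}  OUT={b@B6, c@B5, d@B6, f@B1, f@B2}
  B7:  IN={b@B6, c@B5, d@B6, f@B1, f@B2}  OUT={a@B7, b@B6, c@B5, d@B6, f@B1, f@B2}
  B8:  IN={a@B7, b@B6, c@B5, d@B6, f@B1, f@B2}  OUT={a@B7, b@B6, c@B8, d@B6, f@B1, f@B2}
  B9:  IN={a@B7, b@B6, c@B8, d@B6, f@B1, f@B2}  OUT={a@B7, b@B9, c@B8, d@B6, f@B9}

Merge at B2: IN[B2] = OUT[B1] = {c@B1, f@B1}
Applying B2's transfer function to that IN value gives OUT[B2] (row B2 above).

Answer: {c@B1, d@B2, f@B2}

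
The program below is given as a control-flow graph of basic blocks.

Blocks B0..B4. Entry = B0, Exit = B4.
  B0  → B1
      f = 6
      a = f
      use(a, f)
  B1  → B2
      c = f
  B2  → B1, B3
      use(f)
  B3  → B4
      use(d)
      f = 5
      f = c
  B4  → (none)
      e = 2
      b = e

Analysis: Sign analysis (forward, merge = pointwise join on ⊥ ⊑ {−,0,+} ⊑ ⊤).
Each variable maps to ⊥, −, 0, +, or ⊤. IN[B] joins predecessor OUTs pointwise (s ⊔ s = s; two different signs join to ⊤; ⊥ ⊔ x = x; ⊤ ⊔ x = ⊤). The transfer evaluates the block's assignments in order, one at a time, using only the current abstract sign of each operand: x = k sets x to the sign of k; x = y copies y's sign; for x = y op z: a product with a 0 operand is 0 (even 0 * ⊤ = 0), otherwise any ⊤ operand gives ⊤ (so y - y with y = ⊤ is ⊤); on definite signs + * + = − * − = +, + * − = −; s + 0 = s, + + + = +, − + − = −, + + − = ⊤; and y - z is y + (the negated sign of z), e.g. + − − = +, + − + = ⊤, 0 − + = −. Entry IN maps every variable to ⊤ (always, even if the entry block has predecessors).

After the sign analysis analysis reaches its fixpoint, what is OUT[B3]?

Fixpoint table:
  B0: | IN=(all ⊤) | OUT={a:+, f:+; rest ⊤}
  B1: | IN={a:+, f:+; rest ⊤} | OUT={a:+, c:+, f:+; rest ⊤}
  B2: | IN={a:+, c:+, f:+; rest ⊤} | OUT={a:+, c:+, f:+; rest ⊤}
  B3: | IN={a:+, c:+, f:+; rest ⊤} | OUT={a:+, c:+, f:+; rest ⊤}
  B4: | IN={a:+, c:+, f:+; rest ⊤} | OUT={a:+, b:+, c:+, e:+, f:+; rest ⊤}

Merge at B3: IN[B3] = OUT[B2] = {a: +, b: ⊤, c: +, d: ⊤, e: ⊤, f: +}
Applying B3's transfer function to that IN value gives OUT[B3] (row B3 above).

Answer: {a: +, b: ⊤, c: +, d: ⊤, e: ⊤, f: +}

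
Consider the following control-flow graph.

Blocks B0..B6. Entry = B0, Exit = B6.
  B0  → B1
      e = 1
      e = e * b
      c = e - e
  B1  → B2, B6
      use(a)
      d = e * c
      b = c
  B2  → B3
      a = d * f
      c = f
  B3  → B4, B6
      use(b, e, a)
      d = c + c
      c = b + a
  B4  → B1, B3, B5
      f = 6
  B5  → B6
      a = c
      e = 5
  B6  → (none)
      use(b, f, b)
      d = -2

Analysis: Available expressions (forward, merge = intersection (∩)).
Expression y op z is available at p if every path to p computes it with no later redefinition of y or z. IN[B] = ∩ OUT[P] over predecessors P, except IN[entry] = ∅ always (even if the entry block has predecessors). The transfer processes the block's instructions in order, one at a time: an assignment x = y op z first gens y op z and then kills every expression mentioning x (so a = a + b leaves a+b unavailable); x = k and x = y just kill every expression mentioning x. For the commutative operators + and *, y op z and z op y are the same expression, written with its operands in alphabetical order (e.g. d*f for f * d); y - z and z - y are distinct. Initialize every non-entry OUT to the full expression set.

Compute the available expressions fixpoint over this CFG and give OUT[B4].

Fixpoint table:
  B0:   IN={}   OUT={e-e}
  B1:   IN={e-e}   OUT={c*e, e-e}
  B2:   IN={c*e, e-e}   OUT={d*f, e-e}
  B3:   IN={e-e}   OUT={a+b, e-e}
  B4:   IN={a+b, e-e}   OUT={a+b, e-e}
  B5:   IN={a+b, e-e}   OUT={}
  B6:   IN={}   OUT={}

Merge at B4: IN[B4] = OUT[B3] = {a+b, e-e}
Applying B4's transfer function to that IN value gives OUT[B4] (row B4 above).

Answer: {a+b, e-e}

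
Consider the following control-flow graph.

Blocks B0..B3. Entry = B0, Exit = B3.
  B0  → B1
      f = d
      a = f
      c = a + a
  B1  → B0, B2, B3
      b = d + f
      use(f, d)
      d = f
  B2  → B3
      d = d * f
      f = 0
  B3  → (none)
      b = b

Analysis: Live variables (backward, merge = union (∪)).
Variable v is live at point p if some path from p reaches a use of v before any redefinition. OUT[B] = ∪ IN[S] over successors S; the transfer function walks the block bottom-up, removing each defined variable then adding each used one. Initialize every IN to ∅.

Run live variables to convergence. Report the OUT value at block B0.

Answer: {d, f}

Working:
Fixpoint table:
  B0: | IN={d} | OUT={d, f}
  B1: | IN={d, f} | OUT={b, d, f}
  B2: | IN={b, d, f} | OUT={b}
  B3: | IN={b} | OUT={}

Merge at B0: OUT[B0] = IN[B1] = {d, f}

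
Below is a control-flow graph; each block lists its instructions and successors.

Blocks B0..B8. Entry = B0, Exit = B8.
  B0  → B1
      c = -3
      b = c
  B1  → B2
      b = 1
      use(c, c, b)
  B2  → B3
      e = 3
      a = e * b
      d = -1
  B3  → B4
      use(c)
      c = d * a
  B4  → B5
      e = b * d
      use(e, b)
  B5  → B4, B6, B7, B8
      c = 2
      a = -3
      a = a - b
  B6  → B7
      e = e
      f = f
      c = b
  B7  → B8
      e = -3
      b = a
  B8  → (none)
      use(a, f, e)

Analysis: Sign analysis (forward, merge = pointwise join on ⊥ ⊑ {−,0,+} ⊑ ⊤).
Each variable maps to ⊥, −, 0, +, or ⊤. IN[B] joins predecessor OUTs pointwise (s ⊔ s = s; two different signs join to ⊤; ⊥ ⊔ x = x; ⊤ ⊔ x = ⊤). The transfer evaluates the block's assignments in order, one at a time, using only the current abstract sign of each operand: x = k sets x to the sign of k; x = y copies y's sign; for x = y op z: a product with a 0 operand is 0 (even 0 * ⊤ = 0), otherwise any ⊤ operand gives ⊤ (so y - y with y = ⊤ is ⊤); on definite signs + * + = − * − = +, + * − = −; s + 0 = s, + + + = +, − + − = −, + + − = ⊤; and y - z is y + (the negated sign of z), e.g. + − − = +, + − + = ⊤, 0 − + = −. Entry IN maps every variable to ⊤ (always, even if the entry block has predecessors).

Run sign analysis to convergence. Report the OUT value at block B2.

Per-block solution:
  B0:  IN=(all ⊤)  OUT={b:-, c:-; rest ⊤}
  B1:  IN={b:-, c:-; rest ⊤}  OUT={b:+, c:-; rest ⊤}
  B2:  IN={b:+, c:-; rest ⊤}  OUT={a:+, b:+, c:-, d:-, e:+; rest ⊤}
  B3:  IN={a:+, b:+, c:-, d:-, e:+; rest ⊤}  OUT={a:+, b:+, c:-, d:-, e:+; rest ⊤}
  B4:  IN={b:+, d:-; rest ⊤}  OUT={b:+, d:-, e:-; rest ⊤}
  B5:  IN={b:+, d:-, e:-; rest ⊤}  OUT={a:-, b:+, c:+, d:-, e:-; rest ⊤}
  B6:  IN={a:-, b:+, c:+, d:-, e:-; rest ⊤}  OUT={a:-, b:+, c:+, d:-, e:-; rest ⊤}
  B7:  IN={a:-, b:+, c:+, d:-, e:-; rest ⊤}  OUT={a:-, b:-, c:+, d:-, e:-; rest ⊤}
  B8:  IN={a:-, c:+, d:-, e:-; rest ⊤}  OUT={a:-, c:+, d:-, e:-; rest ⊤}

Merge at B2: IN[B2] = OUT[B1] = {a: ⊤, b: +, c: -, d: ⊤, e: ⊤, f: ⊤}
Applying B2's transfer function to that IN value gives OUT[B2] (row B2 above).

Answer: {a: +, b: +, c: -, d: -, e: +, f: ⊤}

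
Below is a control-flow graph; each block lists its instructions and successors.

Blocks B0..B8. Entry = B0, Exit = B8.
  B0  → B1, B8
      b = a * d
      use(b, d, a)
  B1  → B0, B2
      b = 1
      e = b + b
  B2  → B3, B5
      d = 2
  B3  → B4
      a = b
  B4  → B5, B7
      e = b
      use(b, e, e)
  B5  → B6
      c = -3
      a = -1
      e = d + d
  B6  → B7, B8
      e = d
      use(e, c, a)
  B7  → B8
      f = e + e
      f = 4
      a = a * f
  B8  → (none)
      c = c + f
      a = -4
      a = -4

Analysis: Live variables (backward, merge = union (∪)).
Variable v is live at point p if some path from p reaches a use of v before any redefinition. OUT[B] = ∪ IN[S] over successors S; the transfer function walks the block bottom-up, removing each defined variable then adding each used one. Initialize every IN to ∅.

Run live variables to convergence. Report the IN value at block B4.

Answer: {a, b, c, d, f}

Working:
Fixpoint table:
  B0: | IN={a, c, d, f} | OUT={a, c, d, f}
  B1: | IN={a, c, d, f} | OUT={a, b, c, d, f}
  B2: | IN={b, c, f} | OUT={b, c, d, f}
  B3: | IN={b, c, d, f} | OUT={a, b, c, d, f}
  B4: | IN={a, b, c, d, f} | OUT={a, c, d, e, f}
  B5: | IN={d, f} | OUT={a, c, d, f}
  B6: | IN={a, c, d, f} | OUT={a, c, e, f}
  B7: | IN={a, c, e} | OUT={c, f}
  B8: | IN={c, f} | OUT={}

Merge at B4: OUT[B4] = IN[B5] ⊔ IN[B7] = {a, c, d, e, f}
Applying B4's transfer function to that OUT value gives IN[B4] (row B4 above).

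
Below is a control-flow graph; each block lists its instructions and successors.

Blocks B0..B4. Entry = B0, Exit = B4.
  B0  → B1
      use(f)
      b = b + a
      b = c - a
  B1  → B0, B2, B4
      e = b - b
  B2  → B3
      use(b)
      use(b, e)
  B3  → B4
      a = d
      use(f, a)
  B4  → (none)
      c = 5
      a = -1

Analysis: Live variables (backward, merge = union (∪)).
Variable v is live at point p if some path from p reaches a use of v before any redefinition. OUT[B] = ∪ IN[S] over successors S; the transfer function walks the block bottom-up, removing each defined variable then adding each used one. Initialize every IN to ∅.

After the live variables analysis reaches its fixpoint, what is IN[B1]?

Fixpoint table:
  B0:  IN={a, b, c, d, f}  OUT={a, b, c, d, f}
  B1:  IN={a, b, c, d, f}  OUT={a, b, c, d, e, f}
  B2:  IN={b, d, e, f}  OUT={d, f}
  B3:  IN={d, f}  OUT={}
  B4:  IN={}  OUT={}

Merge at B1: OUT[B1] = IN[B0] ⊔ IN[B2] ⊔ IN[B4] = {a, b, c, d, e, f}
Applying B1's transfer function to that OUT value gives IN[B1] (row B1 above).

Answer: {a, b, c, d, f}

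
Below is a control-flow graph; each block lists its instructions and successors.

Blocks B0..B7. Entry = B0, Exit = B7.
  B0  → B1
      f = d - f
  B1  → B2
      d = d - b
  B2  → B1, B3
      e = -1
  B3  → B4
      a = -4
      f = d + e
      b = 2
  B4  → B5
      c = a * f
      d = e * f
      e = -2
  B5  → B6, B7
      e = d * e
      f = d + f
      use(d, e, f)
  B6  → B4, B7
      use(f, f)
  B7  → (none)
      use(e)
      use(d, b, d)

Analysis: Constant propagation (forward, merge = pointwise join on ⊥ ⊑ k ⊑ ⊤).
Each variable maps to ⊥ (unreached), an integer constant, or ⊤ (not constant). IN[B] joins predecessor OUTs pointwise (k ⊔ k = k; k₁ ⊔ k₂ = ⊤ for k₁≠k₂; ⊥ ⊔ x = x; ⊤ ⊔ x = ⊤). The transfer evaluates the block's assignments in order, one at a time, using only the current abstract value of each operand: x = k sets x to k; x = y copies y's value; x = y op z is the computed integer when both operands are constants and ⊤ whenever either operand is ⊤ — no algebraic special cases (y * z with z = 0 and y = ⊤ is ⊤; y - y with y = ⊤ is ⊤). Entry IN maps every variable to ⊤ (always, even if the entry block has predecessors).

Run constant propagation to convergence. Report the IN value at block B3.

Fixpoint table:
  B0:   IN=(all ⊤)   OUT=(all ⊤)
  B1:   IN=(all ⊤)   OUT=(all ⊤)
  B2:   IN=(all ⊤)   OUT={e:-1; rest ⊤}
  B3:   IN={e:-1; rest ⊤}   OUT={a:-4, b:2, e:-1; rest ⊤}
  B4:   IN={a:-4, b:2; rest ⊤}   OUT={a:-4, b:2, e:-2; rest ⊤}
  B5:   IN={a:-4, b:2, e:-2; rest ⊤}   OUT={a:-4, b:2; rest ⊤}
  B6:   IN={a:-4, b:2; rest ⊤}   OUT={a:-4, b:2; rest ⊤}
  B7:   IN={a:-4, b:2; rest ⊤}   OUT={a:-4, b:2; rest ⊤}

Merge at B3: IN[B3] = OUT[B2] = {a: ⊤, b: ⊤, c: ⊤, d: ⊤, e: -1, f: ⊤}

Answer: {a: ⊤, b: ⊤, c: ⊤, d: ⊤, e: -1, f: ⊤}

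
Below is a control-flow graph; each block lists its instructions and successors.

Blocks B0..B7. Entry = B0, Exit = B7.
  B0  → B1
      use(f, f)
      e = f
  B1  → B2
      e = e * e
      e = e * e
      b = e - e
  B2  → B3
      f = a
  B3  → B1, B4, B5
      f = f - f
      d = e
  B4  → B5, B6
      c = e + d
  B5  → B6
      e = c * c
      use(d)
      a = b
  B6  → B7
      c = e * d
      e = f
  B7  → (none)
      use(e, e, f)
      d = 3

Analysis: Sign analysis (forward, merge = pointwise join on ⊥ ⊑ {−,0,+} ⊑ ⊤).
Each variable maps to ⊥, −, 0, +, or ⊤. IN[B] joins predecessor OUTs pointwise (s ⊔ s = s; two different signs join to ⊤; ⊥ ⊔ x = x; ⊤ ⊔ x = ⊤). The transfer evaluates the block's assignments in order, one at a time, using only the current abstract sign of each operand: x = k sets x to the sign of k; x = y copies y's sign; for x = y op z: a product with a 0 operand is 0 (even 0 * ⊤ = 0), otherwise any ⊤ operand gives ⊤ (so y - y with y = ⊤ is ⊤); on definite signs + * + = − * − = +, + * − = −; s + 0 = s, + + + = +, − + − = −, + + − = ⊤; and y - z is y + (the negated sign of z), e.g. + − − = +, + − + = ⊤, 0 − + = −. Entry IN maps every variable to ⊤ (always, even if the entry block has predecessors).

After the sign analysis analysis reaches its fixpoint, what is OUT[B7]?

Per-block solution:
  B0: | IN=(all ⊤) | OUT=(all ⊤)
  B1: | IN=(all ⊤) | OUT=(all ⊤)
  B2: | IN=(all ⊤) | OUT=(all ⊤)
  B3: | IN=(all ⊤) | OUT=(all ⊤)
  B4: | IN=(all ⊤) | OUT=(all ⊤)
  B5: | IN=(all ⊤) | OUT=(all ⊤)
  B6: | IN=(all ⊤) | OUT=(all ⊤)
  B7: | IN=(all ⊤) | OUT={d:+; rest ⊤}

Merge at B7: IN[B7] = OUT[B6] = {a: ⊤, b: ⊤, c: ⊤, d: ⊤, e: ⊤, f: ⊤}
Applying B7's transfer function to that IN value gives OUT[B7] (row B7 above).

Answer: {a: ⊤, b: ⊤, c: ⊤, d: +, e: ⊤, f: ⊤}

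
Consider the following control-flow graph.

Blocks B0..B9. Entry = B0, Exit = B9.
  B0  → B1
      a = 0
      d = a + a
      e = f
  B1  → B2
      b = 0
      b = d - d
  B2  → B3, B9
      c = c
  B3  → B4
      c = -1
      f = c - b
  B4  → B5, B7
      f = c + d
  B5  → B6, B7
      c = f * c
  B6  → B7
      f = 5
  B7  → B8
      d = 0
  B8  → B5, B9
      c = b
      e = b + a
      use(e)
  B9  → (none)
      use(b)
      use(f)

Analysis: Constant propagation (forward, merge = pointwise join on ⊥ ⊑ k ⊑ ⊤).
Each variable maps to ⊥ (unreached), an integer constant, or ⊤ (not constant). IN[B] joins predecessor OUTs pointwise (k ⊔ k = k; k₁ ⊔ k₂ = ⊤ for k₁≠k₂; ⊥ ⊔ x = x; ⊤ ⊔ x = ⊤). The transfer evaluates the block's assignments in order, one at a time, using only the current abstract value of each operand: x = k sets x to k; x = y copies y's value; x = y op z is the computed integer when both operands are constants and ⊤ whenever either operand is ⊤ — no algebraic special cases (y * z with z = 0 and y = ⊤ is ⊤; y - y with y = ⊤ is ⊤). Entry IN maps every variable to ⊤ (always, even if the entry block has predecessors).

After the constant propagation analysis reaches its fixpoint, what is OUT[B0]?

Answer: {a: 0, b: ⊤, c: ⊤, d: 0, e: ⊤, f: ⊤}

Derivation:
Converged values:
  B0:  IN=(all ⊤)  OUT={a:0, d:0; rest ⊤}
  B1:  IN={a:0, d:0; rest ⊤}  OUT={a:0, b:0, d:0; rest ⊤}
  B2:  IN={a:0, b:0, d:0; rest ⊤}  OUT={a:0, b:0, d:0; rest ⊤}
  B3:  IN={a:0, b:0, d:0; rest ⊤}  OUT={a:0, b:0, c:-1, d:0, f:-1; rest ⊤}
  B4:  IN={a:0, b:0, c:-1, d:0, f:-1; rest ⊤}  OUT={a:0, b:0, c:-1, d:0, f:-1; rest ⊤}
  B5:  IN={a:0, b:0, d:0; rest ⊤}  OUT={a:0, b:0, d:0; rest ⊤}
  B6:  IN={a:0, b:0, d:0; rest ⊤}  OUT={a:0, b:0, d:0, f:5; rest ⊤}
  B7:  IN={a:0, b:0, d:0; rest ⊤}  OUT={a:0, b:0, d:0; rest ⊤}
  B8:  IN={a:0, b:0, d:0; rest ⊤}  OUT={a:0, b:0, c:0, d:0, e:0; rest ⊤}
  B9:  IN={a:0, b:0, d:0; rest ⊤}  OUT={a:0, b:0, d:0; rest ⊤}

B0 is the boundary node: IN[B0] = {a: ⊤, b: ⊤, c: ⊤, d: ⊤, e: ⊤, f: ⊤}
Applying B0's transfer function to that IN value gives OUT[B0] (row B0 above).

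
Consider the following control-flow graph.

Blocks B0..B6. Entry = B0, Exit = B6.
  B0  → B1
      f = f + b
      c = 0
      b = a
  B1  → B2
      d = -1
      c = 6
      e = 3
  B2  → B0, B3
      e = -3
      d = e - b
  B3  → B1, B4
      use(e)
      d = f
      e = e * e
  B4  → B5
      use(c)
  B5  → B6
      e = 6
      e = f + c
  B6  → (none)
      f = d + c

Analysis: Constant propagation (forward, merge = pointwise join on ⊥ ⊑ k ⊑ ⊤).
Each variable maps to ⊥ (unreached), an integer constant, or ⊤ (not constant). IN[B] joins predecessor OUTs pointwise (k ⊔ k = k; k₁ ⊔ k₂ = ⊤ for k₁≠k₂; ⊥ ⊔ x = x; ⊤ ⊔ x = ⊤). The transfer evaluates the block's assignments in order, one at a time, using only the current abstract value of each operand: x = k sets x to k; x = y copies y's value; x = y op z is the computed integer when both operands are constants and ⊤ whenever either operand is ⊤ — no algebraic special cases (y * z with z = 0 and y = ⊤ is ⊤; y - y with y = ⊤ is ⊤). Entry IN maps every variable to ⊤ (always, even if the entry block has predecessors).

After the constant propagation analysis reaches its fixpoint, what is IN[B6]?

Answer: {a: ⊤, b: ⊤, c: 6, d: ⊤, e: ⊤, f: ⊤}

Working:
Per-block solution:
  B0:  IN=(all ⊤)  OUT={c:0; rest ⊤}
  B1:  IN=(all ⊤)  OUT={c:6, d:-1, e:3; rest ⊤}
  B2:  IN={c:6, d:-1, e:3; rest ⊤}  OUT={c:6, e:-3; rest ⊤}
  B3:  IN={c:6, e:-3; rest ⊤}  OUT={c:6, e:9; rest ⊤}
  B4:  IN={c:6, e:9; rest ⊤}  OUT={c:6, e:9; rest ⊤}
  B5:  IN={c:6, e:9; rest ⊤}  OUT={c:6; rest ⊤}
  B6:  IN={c:6; rest ⊤}  OUT={c:6; rest ⊤}

Merge at B6: IN[B6] = OUT[B5] = {a: ⊤, b: ⊤, c: 6, d: ⊤, e: ⊤, f: ⊤}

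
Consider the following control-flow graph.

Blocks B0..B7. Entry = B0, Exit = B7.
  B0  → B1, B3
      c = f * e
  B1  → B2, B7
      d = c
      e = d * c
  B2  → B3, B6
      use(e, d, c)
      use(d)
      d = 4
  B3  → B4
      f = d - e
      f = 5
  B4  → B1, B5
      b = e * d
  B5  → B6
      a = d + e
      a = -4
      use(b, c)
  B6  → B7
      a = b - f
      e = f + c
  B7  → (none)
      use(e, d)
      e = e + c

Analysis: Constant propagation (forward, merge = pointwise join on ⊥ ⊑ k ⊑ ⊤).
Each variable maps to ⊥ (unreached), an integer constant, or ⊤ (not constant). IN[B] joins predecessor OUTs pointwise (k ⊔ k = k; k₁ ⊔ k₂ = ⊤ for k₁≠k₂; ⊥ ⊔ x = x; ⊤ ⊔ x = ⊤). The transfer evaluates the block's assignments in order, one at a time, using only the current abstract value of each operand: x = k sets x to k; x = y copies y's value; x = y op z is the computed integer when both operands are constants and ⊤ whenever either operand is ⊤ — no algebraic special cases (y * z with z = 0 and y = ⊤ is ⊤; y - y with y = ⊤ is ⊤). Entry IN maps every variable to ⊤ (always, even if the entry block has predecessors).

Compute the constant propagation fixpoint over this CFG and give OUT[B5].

Answer: {a: -4, b: ⊤, c: ⊤, d: ⊤, e: ⊤, f: 5}

Derivation:
Fixpoint table:
  B0:   IN=(all ⊤)   OUT=(all ⊤)
  B1:   IN=(all ⊤)   OUT=(all ⊤)
  B2:   IN=(all ⊤)   OUT={d:4; rest ⊤}
  B3:   IN=(all ⊤)   OUT={f:5; rest ⊤}
  B4:   IN={f:5; rest ⊤}   OUT={f:5; rest ⊤}
  B5:   IN={f:5; rest ⊤}   OUT={a:-4, f:5; rest ⊤}
  B6:   IN=(all ⊤)   OUT=(all ⊤)
  B7:   IN=(all ⊤)   OUT=(all ⊤)

Merge at B5: IN[B5] = OUT[B4] = {a: ⊤, b: ⊤, c: ⊤, d: ⊤, e: ⊤, f: 5}
Applying B5's transfer function to that IN value gives OUT[B5] (row B5 above).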